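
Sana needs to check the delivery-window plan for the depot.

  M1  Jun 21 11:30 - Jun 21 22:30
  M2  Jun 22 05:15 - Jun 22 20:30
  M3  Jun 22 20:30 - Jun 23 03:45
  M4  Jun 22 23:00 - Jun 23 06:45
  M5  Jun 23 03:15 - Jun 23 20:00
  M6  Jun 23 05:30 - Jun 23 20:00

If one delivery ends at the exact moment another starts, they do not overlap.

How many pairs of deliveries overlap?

Sorted by start: M1, M2, M3, M4, M5, M6.
M2 starts after M1 ends — done with M1.
M3 starts exactly when M2 ends (back-to-back, no overlap) — done with M2.
M4 starts before M3 ends → M3 and M4 overlap.
M5 starts before M3 ends → M3 and M5 overlap.
M6 starts after M3 ends.
M5 starts before M4 ends → M4 and M5 overlap.
M6 starts before M4 ends → M4 and M6 overlap.
M6 starts before M5 ends → M5 and M6 overlap.
Overlapping pairs: M3 & M4, M3 & M5, M4 & M5, M4 & M6, M5 & M6 — 5 in total.

5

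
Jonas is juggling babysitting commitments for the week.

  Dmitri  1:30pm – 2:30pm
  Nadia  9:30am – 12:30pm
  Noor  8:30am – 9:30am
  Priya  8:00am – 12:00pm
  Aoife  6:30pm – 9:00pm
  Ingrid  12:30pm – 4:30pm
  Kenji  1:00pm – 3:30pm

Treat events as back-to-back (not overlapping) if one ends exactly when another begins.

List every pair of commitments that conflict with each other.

Check each pair: they overlap iff neither finishes before the other starts.
Sorted by start: Priya, Noor, Nadia, Ingrid, Kenji, Dmitri, Aoife.
Noor starts before Priya ends → Priya and Noor overlap.
Nadia starts before Priya ends → Priya and Nadia overlap.
Ingrid starts after Priya ends, so nothing later overlaps Priya either.
Nadia starts exactly when Noor ends (back-to-back, no overlap), so nothing later overlaps Noor either.
Ingrid starts exactly when Nadia ends (back-to-back, no overlap), so nothing later overlaps Nadia either.
Kenji starts before Ingrid ends → Ingrid and Kenji overlap.
Dmitri starts before Ingrid ends → Ingrid and Dmitri overlap.
Aoife starts after Ingrid ends.
Dmitri starts before Kenji ends → Kenji and Dmitri overlap.
Aoife starts after Kenji ends.
Aoife starts after Dmitri ends.

Dmitri & Ingrid, Dmitri & Kenji, Ingrid & Kenji, Nadia & Priya, Noor & Priya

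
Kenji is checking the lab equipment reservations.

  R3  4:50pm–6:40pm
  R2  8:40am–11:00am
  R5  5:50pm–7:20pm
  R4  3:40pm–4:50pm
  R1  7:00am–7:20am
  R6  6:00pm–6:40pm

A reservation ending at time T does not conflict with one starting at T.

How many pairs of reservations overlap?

Sorted by start: R1, R2, R4, R3, R5, R6.
R2 starts after R1 ends, so R1 has no further overlaps.
R4 starts after R2 ends, so R2 has no further overlaps.
R3 starts exactly when R4 ends (back-to-back, no overlap), so R4 has no further overlaps.
R5 starts before R3 ends → R3 and R5 overlap.
R6 starts before R3 ends → R3 and R6 overlap.
R6 starts before R5 ends → R5 and R6 overlap.
Overlapping pairs: R3 & R5, R3 & R6, R5 & R6 — 3 in total.

3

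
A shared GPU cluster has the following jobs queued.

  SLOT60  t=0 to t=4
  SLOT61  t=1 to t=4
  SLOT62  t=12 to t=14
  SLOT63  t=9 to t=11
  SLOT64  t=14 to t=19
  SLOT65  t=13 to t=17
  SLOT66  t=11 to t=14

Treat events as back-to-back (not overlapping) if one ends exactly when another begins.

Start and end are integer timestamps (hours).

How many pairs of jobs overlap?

5

Sorted by start: SLOT60, SLOT61, SLOT63, SLOT66, SLOT62, SLOT65, SLOT64.
SLOT61 starts before SLOT60 ends → SLOT60 and SLOT61 overlap.
SLOT63 starts after SLOT60 ends, so SLOT60 has no further overlaps.
SLOT63 starts after SLOT61 ends, so SLOT61 has no further overlaps.
SLOT66 starts exactly when SLOT63 ends (back-to-back, no overlap), so SLOT63 has no further overlaps.
SLOT62 starts before SLOT66 ends → SLOT66 and SLOT62 overlap.
SLOT65 starts before SLOT66 ends → SLOT66 and SLOT65 overlap.
SLOT64 starts exactly when SLOT66 ends (back-to-back, no overlap).
SLOT65 starts before SLOT62 ends → SLOT62 and SLOT65 overlap.
SLOT64 starts exactly when SLOT62 ends (back-to-back, no overlap).
SLOT64 starts before SLOT65 ends → SLOT65 and SLOT64 overlap.
Overlapping pairs: SLOT60 & SLOT61, SLOT62 & SLOT65, SLOT62 & SLOT66, SLOT64 & SLOT65, SLOT65 & SLOT66 — 5 in total.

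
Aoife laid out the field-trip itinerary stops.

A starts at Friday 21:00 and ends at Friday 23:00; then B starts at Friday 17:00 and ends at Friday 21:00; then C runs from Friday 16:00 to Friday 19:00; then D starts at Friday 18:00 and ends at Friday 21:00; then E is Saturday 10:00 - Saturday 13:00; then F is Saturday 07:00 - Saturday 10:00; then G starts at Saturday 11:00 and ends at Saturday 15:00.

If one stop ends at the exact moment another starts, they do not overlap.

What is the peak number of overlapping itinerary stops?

3

Sort all start/end points and keep a running count:
Friday 16:00 start C → 1
Friday 17:00 start B → 2
Friday 18:00 start D → 3
Friday 19:00 end C → 2
Friday 21:00 end B → 1
Friday 21:00 end D → 0
Friday 21:00 start A → 1
Friday 23:00 end A → 0
Saturday 07:00 start F → 1
Saturday 10:00 end F → 0
Saturday 10:00 start E → 1
Saturday 11:00 start G → 2
Saturday 13:00 end E → 1
Saturday 15:00 end G → 0
Peak is 3, at Friday 18:00 (B, C, D).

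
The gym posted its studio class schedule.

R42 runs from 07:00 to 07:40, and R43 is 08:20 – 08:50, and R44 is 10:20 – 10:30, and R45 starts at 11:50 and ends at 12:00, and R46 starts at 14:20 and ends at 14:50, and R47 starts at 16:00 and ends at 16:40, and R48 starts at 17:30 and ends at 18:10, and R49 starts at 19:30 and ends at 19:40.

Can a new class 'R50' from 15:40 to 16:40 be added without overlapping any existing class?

R42: ends 07:40 at or before R50 starts 15:40 → clear.
R43: ends 08:50 at or before R50 starts 15:40 → clear.
R44: ends 10:30 at or before R50 starts 15:40 → clear.
R45: ends 12:00 at or before R50 starts 15:40 → clear.
R46: ends 14:50 at or before R50 starts 15:40 → clear.
R47: starts 16:00 before R50 ends 16:40, and ends 16:40 after R50 starts 15:40 → overlap.
R48: starts 17:30 at or after R50 ends 16:40 → clear.
R49: starts 19:30 at or after R50 ends 16:40 → clear.
R50 overlaps R47.

No — it overlaps R47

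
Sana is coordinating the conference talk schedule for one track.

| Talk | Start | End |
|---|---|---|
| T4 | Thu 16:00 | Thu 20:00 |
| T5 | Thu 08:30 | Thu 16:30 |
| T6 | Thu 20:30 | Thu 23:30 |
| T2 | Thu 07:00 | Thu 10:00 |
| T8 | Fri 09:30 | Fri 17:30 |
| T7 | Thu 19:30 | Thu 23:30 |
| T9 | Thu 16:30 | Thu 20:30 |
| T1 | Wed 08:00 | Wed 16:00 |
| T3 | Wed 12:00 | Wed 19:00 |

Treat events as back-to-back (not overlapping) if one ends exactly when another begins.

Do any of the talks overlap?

Two intervals overlap when each starts before the other ends.
Sorted by start: T1, T3, T2, T5, T4, T9, T7, T6, T8.
T3 starts before T1 ends → T1 and T3 overlap.
That's a conflict, so the schedule is not conflict-free.

Yes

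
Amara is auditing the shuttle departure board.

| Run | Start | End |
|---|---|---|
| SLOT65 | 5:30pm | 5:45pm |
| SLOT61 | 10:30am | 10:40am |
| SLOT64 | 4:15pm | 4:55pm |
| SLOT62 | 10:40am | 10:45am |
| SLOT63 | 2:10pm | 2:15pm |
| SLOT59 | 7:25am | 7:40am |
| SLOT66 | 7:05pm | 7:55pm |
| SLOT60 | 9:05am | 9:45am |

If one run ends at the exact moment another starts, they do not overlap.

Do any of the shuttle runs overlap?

No

Sorted by start: SLOT59, SLOT60, SLOT61, SLOT62, SLOT63, SLOT64, SLOT65, SLOT66.
SLOT60 starts after SLOT59 ends; SLOT59 is clear from here.
SLOT61 starts after SLOT60 ends; SLOT60 is clear from here.
SLOT62 starts exactly when SLOT61 ends (back-to-back, no overlap); SLOT61 is clear from here.
SLOT63 starts after SLOT62 ends; SLOT62 is clear from here.
SLOT64 starts after SLOT63 ends; SLOT63 is clear from here.
SLOT65 starts after SLOT64 ends; SLOT64 is clear from here.
SLOT66 starts after SLOT65 ends.
Every pair is clear; the schedule has no overlaps.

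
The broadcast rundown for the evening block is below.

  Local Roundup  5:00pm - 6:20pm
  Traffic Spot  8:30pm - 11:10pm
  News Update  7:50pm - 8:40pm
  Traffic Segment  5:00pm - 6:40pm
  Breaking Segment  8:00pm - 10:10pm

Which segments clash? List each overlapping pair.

Sorted by start: Local Roundup, Traffic Segment, News Update, Breaking Segment, Traffic Spot.
Traffic Segment starts before Local Roundup ends → Local Roundup and Traffic Segment overlap.
News Update starts after Local Roundup ends — done with Local Roundup.
News Update starts after Traffic Segment ends — done with Traffic Segment.
Breaking Segment starts before News Update ends → News Update and Breaking Segment overlap.
Traffic Spot starts before News Update ends → News Update and Traffic Spot overlap.
Traffic Spot starts before Breaking Segment ends → Breaking Segment and Traffic Spot overlap.

Breaking Segment & News Update, Breaking Segment & Traffic Spot, Local Roundup & Traffic Segment, News Update & Traffic Spot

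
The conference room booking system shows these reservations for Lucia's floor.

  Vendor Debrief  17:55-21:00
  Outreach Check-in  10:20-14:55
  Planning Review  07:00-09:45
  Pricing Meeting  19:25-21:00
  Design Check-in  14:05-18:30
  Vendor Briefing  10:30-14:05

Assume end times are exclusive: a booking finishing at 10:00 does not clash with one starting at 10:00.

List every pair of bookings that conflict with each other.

Sorted by start: Planning Review, Outreach Check-in, Vendor Briefing, Design Check-in, Vendor Debrief, Pricing Meeting.
Outreach Check-in starts after Planning Review ends, so nothing later overlaps Planning Review either.
Vendor Briefing starts before Outreach Check-in ends → Outreach Check-in and Vendor Briefing overlap.
Design Check-in starts before Outreach Check-in ends → Outreach Check-in and Design Check-in overlap.
Vendor Debrief starts after Outreach Check-in ends, so nothing later overlaps Outreach Check-in either.
Design Check-in starts exactly when Vendor Briefing ends (back-to-back, no overlap), so nothing later overlaps Vendor Briefing either.
Vendor Debrief starts before Design Check-in ends → Design Check-in and Vendor Debrief overlap.
Pricing Meeting starts after Design Check-in ends.
Pricing Meeting starts before Vendor Debrief ends → Vendor Debrief and Pricing Meeting overlap.

Design Check-in & Outreach Check-in, Design Check-in & Vendor Debrief, Outreach Check-in & Vendor Briefing, Pricing Meeting & Vendor Debrief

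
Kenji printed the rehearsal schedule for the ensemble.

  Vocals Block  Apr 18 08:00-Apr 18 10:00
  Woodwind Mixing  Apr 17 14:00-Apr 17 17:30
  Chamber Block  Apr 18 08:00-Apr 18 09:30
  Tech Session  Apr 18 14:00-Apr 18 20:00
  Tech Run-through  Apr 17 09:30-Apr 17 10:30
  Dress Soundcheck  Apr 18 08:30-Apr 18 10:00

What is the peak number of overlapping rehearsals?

Sort all start/end points and keep a running count:
Apr 17 09:30 start Tech Run-through → 1
Apr 17 10:30 end Tech Run-through → 0
Apr 17 14:00 start Woodwind Mixing → 1
Apr 17 17:30 end Woodwind Mixing → 0
Apr 18 08:00 start Chamber Block → 1
Apr 18 08:00 start Vocals Block → 2
Apr 18 08:30 start Dress Soundcheck → 3
Apr 18 09:30 end Chamber Block → 2
Apr 18 10:00 end Dress Soundcheck → 1
Apr 18 10:00 end Vocals Block → 0
Apr 18 14:00 start Tech Session → 1
Apr 18 20:00 end Tech Session → 0
Peak is 3, at Apr 18 08:30 (Chamber Block, Dress Soundcheck, Vocals Block).

3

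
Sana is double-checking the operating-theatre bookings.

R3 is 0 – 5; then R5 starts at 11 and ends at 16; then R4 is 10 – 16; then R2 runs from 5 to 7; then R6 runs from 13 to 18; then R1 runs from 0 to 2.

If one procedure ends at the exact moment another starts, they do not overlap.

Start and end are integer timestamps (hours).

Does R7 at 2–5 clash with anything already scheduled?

R1: ends 2 at or before R7 starts 2 → clear.
R3: starts 0 before R7 ends 5, and ends 5 after R7 starts 2 → overlap.
R2: starts 5 at or after R7 ends 5 → clear.
R4: starts 10 at or after R7 ends 5 → clear.
R5: starts 11 at or after R7 ends 5 → clear.
R6: starts 13 at or after R7 ends 5 → clear.
R7 overlaps R3.

Yes — it overlaps R3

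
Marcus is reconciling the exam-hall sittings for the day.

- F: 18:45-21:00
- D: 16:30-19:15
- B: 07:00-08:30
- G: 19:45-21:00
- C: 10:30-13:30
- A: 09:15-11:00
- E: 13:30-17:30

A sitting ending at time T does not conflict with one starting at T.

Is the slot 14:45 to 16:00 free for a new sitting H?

B: ends 08:30 at or before H starts 14:45 → clear.
A: ends 11:00 at or before H starts 14:45 → clear.
C: ends 13:30 at or before H starts 14:45 → clear.
E: starts 13:30 before H ends 16:00, and ends 17:30 after H starts 14:45 → overlap.
D: starts 16:30 at or after H ends 16:00 → clear.
F: starts 18:45 at or after H ends 16:00 → clear.
G: starts 19:45 at or after H ends 16:00 → clear.
H overlaps E.

No — it overlaps E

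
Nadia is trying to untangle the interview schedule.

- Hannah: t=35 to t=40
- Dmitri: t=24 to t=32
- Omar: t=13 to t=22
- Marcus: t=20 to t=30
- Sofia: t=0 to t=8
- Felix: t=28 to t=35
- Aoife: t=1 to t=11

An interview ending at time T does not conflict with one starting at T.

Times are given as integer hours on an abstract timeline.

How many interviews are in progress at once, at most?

Walk through starts and ends in time order (an end at T is processed before a start at T):
t=0 start Sofia → 1
t=1 start Aoife → 2
t=8 end Sofia → 1
t=11 end Aoife → 0
t=13 start Omar → 1
t=20 start Marcus → 2
t=22 end Omar → 1
t=24 start Dmitri → 2
t=28 start Felix → 3
t=30 end Marcus → 2
t=32 end Dmitri → 1
t=35 end Felix → 0
t=35 start Hannah → 1
t=40 end Hannah → 0
Peak is 3, at t=28 (Dmitri, Felix, Marcus).

3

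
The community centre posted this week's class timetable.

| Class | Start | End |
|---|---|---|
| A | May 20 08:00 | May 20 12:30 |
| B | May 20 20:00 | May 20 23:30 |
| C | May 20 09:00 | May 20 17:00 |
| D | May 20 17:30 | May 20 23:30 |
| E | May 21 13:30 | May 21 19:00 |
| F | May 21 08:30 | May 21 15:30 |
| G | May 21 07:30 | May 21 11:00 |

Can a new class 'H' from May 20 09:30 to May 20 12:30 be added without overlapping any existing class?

No — it overlaps A, C

A: starts May 20 08:00 before H ends May 20 12:30, and ends May 20 12:30 after H starts May 20 09:30 → overlap.
C: starts May 20 09:00 before H ends May 20 12:30, and ends May 20 17:00 after H starts May 20 09:30 → overlap.
D: starts May 20 17:30 at or after H ends May 20 12:30 → clear.
B: starts May 20 20:00 at or after H ends May 20 12:30 → clear.
G: starts May 21 07:30 at or after H ends May 20 12:30 → clear.
F: starts May 21 08:30 at or after H ends May 20 12:30 → clear.
E: starts May 21 13:30 at or after H ends May 20 12:30 → clear.
H overlaps A, C.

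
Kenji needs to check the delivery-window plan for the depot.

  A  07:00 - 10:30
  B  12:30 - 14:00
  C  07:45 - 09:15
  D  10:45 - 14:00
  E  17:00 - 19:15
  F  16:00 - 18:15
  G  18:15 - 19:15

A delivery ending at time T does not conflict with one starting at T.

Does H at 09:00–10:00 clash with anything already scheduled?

A: starts 07:00 before H ends 10:00, and ends 10:30 after H starts 09:00 → overlap.
C: starts 07:45 before H ends 10:00, and ends 09:15 after H starts 09:00 → overlap.
D: starts 10:45 at or after H ends 10:00 → clear.
B: starts 12:30 at or after H ends 10:00 → clear.
F: starts 16:00 at or after H ends 10:00 → clear.
E: starts 17:00 at or after H ends 10:00 → clear.
G: starts 18:15 at or after H ends 10:00 → clear.
H overlaps A, C.

Yes — it overlaps A, C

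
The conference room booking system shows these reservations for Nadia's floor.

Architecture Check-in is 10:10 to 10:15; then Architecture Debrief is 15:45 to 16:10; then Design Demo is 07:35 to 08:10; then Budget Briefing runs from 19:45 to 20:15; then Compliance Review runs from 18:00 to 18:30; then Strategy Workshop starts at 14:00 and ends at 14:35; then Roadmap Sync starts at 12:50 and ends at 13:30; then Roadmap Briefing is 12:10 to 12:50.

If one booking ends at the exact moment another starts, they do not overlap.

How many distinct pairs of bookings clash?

Sorted by start: Design Demo, Architecture Check-in, Roadmap Briefing, Roadmap Sync, Strategy Workshop, Architecture Debrief, Compliance Review, Budget Briefing.
Architecture Check-in starts after Design Demo ends, so nothing later overlaps Design Demo either.
Roadmap Briefing starts after Architecture Check-in ends, so nothing later overlaps Architecture Check-in either.
Roadmap Sync starts exactly when Roadmap Briefing ends (back-to-back, no overlap), so nothing later overlaps Roadmap Briefing either.
Strategy Workshop starts after Roadmap Sync ends, so nothing later overlaps Roadmap Sync either.
Architecture Debrief starts after Strategy Workshop ends, so nothing later overlaps Strategy Workshop either.
Compliance Review starts after Architecture Debrief ends, so nothing later overlaps Architecture Debrief either.
Budget Briefing starts after Compliance Review ends.
No pair overlaps.

0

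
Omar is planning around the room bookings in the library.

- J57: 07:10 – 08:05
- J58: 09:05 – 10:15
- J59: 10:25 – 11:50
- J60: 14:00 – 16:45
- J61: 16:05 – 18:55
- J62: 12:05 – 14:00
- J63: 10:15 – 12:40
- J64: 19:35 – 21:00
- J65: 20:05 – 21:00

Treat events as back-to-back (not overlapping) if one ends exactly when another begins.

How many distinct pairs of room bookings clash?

Sorted by start: J57, J58, J63, J59, J62, J60, J61, J64, J65.
J58 starts after J57 ends, so nothing later overlaps J57 either.
J63 starts exactly when J58 ends (back-to-back, no overlap), so nothing later overlaps J58 either.
J59 starts before J63 ends → J63 and J59 overlap.
J62 starts before J63 ends → J63 and J62 overlap.
J60 starts after J63 ends, so nothing later overlaps J63 either.
J62 starts after J59 ends, so nothing later overlaps J59 either.
J60 starts exactly when J62 ends (back-to-back, no overlap), so nothing later overlaps J62 either.
J61 starts before J60 ends → J60 and J61 overlap.
J64 starts after J60 ends, so nothing later overlaps J60 either.
J64 starts after J61 ends, so nothing later overlaps J61 either.
J65 starts before J64 ends → J64 and J65 overlap.
Overlapping pairs: J59 & J63, J60 & J61, J62 & J63, J64 & J65 — 4 in total.

4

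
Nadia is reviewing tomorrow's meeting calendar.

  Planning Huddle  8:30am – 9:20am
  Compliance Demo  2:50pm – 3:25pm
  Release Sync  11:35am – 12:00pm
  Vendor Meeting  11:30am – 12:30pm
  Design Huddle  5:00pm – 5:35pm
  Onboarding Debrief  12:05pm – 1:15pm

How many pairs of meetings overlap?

Two intervals overlap when each starts before the other ends.
Sorted by start: Planning Huddle, Vendor Meeting, Release Sync, Onboarding Debrief, Compliance Demo, Design Huddle.
Vendor Meeting starts after Planning Huddle ends; Planning Huddle is clear from here.
Release Sync starts before Vendor Meeting ends → Vendor Meeting and Release Sync overlap.
Onboarding Debrief starts before Vendor Meeting ends → Vendor Meeting and Onboarding Debrief overlap.
Compliance Demo starts after Vendor Meeting ends; Vendor Meeting is clear from here.
Onboarding Debrief starts after Release Sync ends; Release Sync is clear from here.
Compliance Demo starts after Onboarding Debrief ends; Onboarding Debrief is clear from here.
Design Huddle starts after Compliance Demo ends.
Overlapping pairs: Onboarding Debrief & Vendor Meeting, Release Sync & Vendor Meeting — 2 in total.

2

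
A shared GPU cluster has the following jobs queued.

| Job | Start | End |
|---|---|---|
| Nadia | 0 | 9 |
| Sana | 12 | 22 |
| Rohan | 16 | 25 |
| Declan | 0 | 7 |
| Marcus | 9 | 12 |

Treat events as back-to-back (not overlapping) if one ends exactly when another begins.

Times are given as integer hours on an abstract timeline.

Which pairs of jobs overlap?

Check each pair: they overlap iff neither finishes before the other starts.
Sorted by start: Nadia, Declan, Marcus, Sana, Rohan.
Declan starts before Nadia ends → Nadia and Declan overlap.
Marcus starts exactly when Nadia ends (back-to-back, no overlap) — done with Nadia.
Marcus starts after Declan ends — done with Declan.
Sana starts exactly when Marcus ends (back-to-back, no overlap) — done with Marcus.
Rohan starts before Sana ends → Sana and Rohan overlap.

Declan & Nadia, Rohan & Sana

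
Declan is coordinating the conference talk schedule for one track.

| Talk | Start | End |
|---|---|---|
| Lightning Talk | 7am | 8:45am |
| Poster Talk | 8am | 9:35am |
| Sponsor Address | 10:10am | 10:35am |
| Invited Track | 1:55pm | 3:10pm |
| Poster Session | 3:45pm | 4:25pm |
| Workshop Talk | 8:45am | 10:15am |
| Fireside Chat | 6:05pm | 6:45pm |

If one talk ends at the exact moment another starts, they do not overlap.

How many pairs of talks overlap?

Sorted by start: Lightning Talk, Poster Talk, Workshop Talk, Sponsor Address, Invited Track, Poster Session, Fireside Chat.
Poster Talk starts before Lightning Talk ends → Lightning Talk and Poster Talk overlap.
Workshop Talk starts exactly when Lightning Talk ends (back-to-back, no overlap), so Lightning Talk has no further overlaps.
Workshop Talk starts before Poster Talk ends → Poster Talk and Workshop Talk overlap.
Sponsor Address starts after Poster Talk ends, so Poster Talk has no further overlaps.
Sponsor Address starts before Workshop Talk ends → Workshop Talk and Sponsor Address overlap.
Invited Track starts after Workshop Talk ends, so Workshop Talk has no further overlaps.
Invited Track starts after Sponsor Address ends, so Sponsor Address has no further overlaps.
Poster Session starts after Invited Track ends, so Invited Track has no further overlaps.
Fireside Chat starts after Poster Session ends.
Overlapping pairs: Lightning Talk & Poster Talk, Poster Talk & Workshop Talk, Sponsor Address & Workshop Talk — 3 in total.

3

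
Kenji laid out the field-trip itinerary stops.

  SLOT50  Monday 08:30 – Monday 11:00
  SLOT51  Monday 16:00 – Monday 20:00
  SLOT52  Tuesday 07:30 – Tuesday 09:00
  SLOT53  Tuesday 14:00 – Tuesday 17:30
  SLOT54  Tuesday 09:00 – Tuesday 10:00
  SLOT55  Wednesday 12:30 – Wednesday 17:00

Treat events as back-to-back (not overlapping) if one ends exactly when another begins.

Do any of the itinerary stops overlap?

No

Sorted by start: SLOT50, SLOT51, SLOT52, SLOT54, SLOT53, SLOT55.
SLOT51 starts after SLOT50 ends, so nothing later overlaps SLOT50 either.
SLOT52 starts after SLOT51 ends, so nothing later overlaps SLOT51 either.
SLOT54 starts exactly when SLOT52 ends (back-to-back, no overlap), so nothing later overlaps SLOT52 either.
SLOT53 starts after SLOT54 ends, so nothing later overlaps SLOT54 either.
SLOT55 starts after SLOT53 ends.
Every pair is clear; the schedule has no overlaps.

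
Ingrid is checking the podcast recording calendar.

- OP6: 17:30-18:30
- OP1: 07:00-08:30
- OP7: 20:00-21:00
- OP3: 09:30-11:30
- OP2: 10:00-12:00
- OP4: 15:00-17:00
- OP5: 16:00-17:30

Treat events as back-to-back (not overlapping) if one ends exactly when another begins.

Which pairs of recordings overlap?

Sorted by start: OP1, OP3, OP2, OP4, OP5, OP6, OP7.
OP3 starts after OP1 ends, so OP1 has no further overlaps.
OP2 starts before OP3 ends → OP3 and OP2 overlap.
OP4 starts after OP3 ends, so OP3 has no further overlaps.
OP4 starts after OP2 ends, so OP2 has no further overlaps.
OP5 starts before OP4 ends → OP4 and OP5 overlap.
OP6 starts after OP4 ends, so OP4 has no further overlaps.
OP6 starts exactly when OP5 ends (back-to-back, no overlap), so OP5 has no further overlaps.
OP7 starts after OP6 ends.

OP2 & OP3, OP4 & OP5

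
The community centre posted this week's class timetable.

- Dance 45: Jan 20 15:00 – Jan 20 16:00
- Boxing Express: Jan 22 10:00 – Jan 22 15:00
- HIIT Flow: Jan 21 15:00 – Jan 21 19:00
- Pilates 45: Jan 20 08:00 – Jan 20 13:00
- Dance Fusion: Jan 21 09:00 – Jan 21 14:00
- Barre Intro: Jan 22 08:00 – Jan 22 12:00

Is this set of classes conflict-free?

No

Sorted by start: Pilates 45, Dance 45, Dance Fusion, HIIT Flow, Barre Intro, Boxing Express.
Dance 45 starts after Pilates 45 ends — done with Pilates 45.
Dance Fusion starts after Dance 45 ends — done with Dance 45.
HIIT Flow starts after Dance Fusion ends — done with Dance Fusion.
Barre Intro starts after HIIT Flow ends — done with HIIT Flow.
Boxing Express starts before Barre Intro ends → Barre Intro and Boxing Express overlap.
That's a conflict, so the schedule is not conflict-free.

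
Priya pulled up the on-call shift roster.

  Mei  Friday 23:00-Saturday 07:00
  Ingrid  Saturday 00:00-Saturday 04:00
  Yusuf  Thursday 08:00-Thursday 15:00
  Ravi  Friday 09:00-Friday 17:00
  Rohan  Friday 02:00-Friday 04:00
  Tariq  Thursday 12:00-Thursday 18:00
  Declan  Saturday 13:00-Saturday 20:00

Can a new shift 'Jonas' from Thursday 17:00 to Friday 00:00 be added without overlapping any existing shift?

Yusuf: ends Thursday 15:00 at or before Jonas starts Thursday 17:00 → clear.
Tariq: starts Thursday 12:00 before Jonas ends Friday 00:00, and ends Thursday 18:00 after Jonas starts Thursday 17:00 → overlap.
Rohan: starts Friday 02:00 at or after Jonas ends Friday 00:00 → clear.
Ravi: starts Friday 09:00 at or after Jonas ends Friday 00:00 → clear.
Mei: starts Friday 23:00 at or after Jonas ends Friday 00:00 → clear.
Ingrid: starts Saturday 00:00 at or after Jonas ends Friday 00:00 → clear.
Declan: starts Saturday 13:00 at or after Jonas ends Friday 00:00 → clear.
Jonas overlaps Tariq.

No — it overlaps Tariq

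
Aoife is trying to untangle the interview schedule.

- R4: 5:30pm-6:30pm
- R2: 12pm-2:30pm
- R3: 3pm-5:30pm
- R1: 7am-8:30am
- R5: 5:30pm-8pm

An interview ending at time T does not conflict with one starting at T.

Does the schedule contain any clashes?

Sorted by start: R1, R2, R3, R4, R5.
R2 starts after R1 ends; R1 is clear from here.
R3 starts after R2 ends; R2 is clear from here.
R4 starts exactly when R3 ends (back-to-back, no overlap); R3 is clear from here.
R5 starts before R4 ends → R4 and R5 overlap.
That's a conflict, so the schedule is not conflict-free.

Yes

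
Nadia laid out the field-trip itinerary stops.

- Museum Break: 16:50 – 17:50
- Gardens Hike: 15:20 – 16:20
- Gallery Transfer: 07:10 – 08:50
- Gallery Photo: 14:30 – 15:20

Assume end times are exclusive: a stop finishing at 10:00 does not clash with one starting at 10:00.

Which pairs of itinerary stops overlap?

no conflicts

Sorted by start: Gallery Transfer, Gallery Photo, Gardens Hike, Museum Break.
Gallery Photo starts after Gallery Transfer ends — done with Gallery Transfer.
Gardens Hike starts exactly when Gallery Photo ends (back-to-back, no overlap) — done with Gallery Photo.
Museum Break starts after Gardens Hike ends.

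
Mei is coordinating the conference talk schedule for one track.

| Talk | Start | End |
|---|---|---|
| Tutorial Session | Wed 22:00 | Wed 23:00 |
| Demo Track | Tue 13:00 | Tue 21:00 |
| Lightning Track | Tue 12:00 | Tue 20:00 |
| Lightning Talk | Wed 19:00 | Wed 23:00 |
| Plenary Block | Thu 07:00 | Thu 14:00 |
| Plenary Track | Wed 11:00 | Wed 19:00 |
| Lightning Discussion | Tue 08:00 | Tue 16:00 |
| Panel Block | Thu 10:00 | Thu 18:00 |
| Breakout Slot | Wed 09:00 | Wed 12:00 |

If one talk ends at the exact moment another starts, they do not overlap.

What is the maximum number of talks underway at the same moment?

3

Sort all start/end points and keep a running count:
Tue 08:00 start Lightning Discussion → 1
Tue 12:00 start Lightning Track → 2
Tue 13:00 start Demo Track → 3
Tue 16:00 end Lightning Discussion → 2
Tue 20:00 end Lightning Track → 1
Tue 21:00 end Demo Track → 0
Wed 09:00 start Breakout Slot → 1
Wed 11:00 start Plenary Track → 2
Wed 12:00 end Breakout Slot → 1
Wed 19:00 end Plenary Track → 0
Wed 19:00 start Lightning Talk → 1
Wed 22:00 start Tutorial Session → 2
Wed 23:00 end Lightning Talk → 1
Wed 23:00 end Tutorial Session → 0
Thu 07:00 start Plenary Block → 1
Thu 10:00 start Panel Block → 2
Thu 14:00 end Plenary Block → 1
Thu 18:00 end Panel Block → 0
Peak is 3, at Tue 13:00 (Demo Track, Lightning Discussion, Lightning Track).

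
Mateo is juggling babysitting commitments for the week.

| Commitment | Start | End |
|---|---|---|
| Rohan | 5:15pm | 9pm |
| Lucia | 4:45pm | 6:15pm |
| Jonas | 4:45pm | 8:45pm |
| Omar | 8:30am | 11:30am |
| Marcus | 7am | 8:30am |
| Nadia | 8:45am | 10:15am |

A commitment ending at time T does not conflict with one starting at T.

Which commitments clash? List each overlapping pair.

Jonas & Lucia, Jonas & Rohan, Lucia & Rohan, Nadia & Omar

Sorted by start: Marcus, Omar, Nadia, Lucia, Jonas, Rohan.
Omar starts exactly when Marcus ends (back-to-back, no overlap), so Marcus has no further overlaps.
Nadia starts before Omar ends → Omar and Nadia overlap.
Lucia starts after Omar ends, so Omar has no further overlaps.
Lucia starts after Nadia ends, so Nadia has no further overlaps.
Jonas starts before Lucia ends → Lucia and Jonas overlap.
Rohan starts before Lucia ends → Lucia and Rohan overlap.
Rohan starts before Jonas ends → Jonas and Rohan overlap.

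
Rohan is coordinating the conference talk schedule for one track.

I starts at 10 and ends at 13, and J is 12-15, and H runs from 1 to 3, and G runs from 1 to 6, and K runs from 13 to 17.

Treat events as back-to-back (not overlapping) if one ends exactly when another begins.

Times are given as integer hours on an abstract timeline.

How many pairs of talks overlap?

3

Two intervals overlap when each starts before the other ends.
Sorted by start: G, H, I, J, K.
H starts before G ends → G and H overlap.
I starts after G ends, so nothing later overlaps G either.
I starts after H ends, so nothing later overlaps H either.
J starts before I ends → I and J overlap.
K starts exactly when I ends (back-to-back, no overlap).
K starts before J ends → J and K overlap.
Overlapping pairs: G & H, I & J, J & K — 3 in total.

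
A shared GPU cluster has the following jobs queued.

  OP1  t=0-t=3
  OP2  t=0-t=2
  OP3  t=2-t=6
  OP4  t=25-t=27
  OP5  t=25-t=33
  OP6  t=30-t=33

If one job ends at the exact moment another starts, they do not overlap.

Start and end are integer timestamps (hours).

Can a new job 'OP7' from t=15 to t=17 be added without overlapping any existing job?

OP1: ends t=3 at or before OP7 starts t=15 → clear.
OP2: ends t=2 at or before OP7 starts t=15 → clear.
OP3: ends t=6 at or before OP7 starts t=15 → clear.
OP4: starts t=25 at or after OP7 ends t=17 → clear.
OP5: starts t=25 at or after OP7 ends t=17 → clear.
OP6: starts t=30 at or after OP7 ends t=17 → clear.

Yes — the slot is free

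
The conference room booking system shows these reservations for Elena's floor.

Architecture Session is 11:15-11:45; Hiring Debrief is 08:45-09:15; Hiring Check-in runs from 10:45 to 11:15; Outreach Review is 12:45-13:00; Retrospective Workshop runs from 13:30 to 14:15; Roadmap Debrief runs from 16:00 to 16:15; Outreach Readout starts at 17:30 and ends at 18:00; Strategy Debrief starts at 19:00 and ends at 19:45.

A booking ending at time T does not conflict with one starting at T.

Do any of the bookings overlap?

No

Two intervals overlap when each starts before the other ends.
Sorted by start: Hiring Debrief, Hiring Check-in, Architecture Session, Outreach Review, Retrospective Workshop, Roadmap Debrief, Outreach Readout, Strategy Debrief.
Hiring Check-in starts after Hiring Debrief ends, so Hiring Debrief has no further overlaps.
Architecture Session starts exactly when Hiring Check-in ends (back-to-back, no overlap), so Hiring Check-in has no further overlaps.
Outreach Review starts after Architecture Session ends, so Architecture Session has no further overlaps.
Retrospective Workshop starts after Outreach Review ends, so Outreach Review has no further overlaps.
Roadmap Debrief starts after Retrospective Workshop ends, so Retrospective Workshop has no further overlaps.
Outreach Readout starts after Roadmap Debrief ends, so Roadmap Debrief has no further overlaps.
Strategy Debrief starts after Outreach Readout ends.
Every pair is clear; the schedule has no overlaps.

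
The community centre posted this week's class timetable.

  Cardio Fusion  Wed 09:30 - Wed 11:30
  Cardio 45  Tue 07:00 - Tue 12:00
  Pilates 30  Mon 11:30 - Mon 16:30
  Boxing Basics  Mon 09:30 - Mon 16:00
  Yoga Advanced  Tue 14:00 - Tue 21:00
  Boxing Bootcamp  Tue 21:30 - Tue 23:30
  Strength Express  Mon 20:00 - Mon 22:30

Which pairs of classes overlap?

Boxing Basics & Pilates 30

Sorted by start: Boxing Basics, Pilates 30, Strength Express, Cardio 45, Yoga Advanced, Boxing Bootcamp, Cardio Fusion.
Pilates 30 starts before Boxing Basics ends → Boxing Basics and Pilates 30 overlap.
Strength Express starts after Boxing Basics ends, so nothing later overlaps Boxing Basics either.
Strength Express starts after Pilates 30 ends, so nothing later overlaps Pilates 30 either.
Cardio 45 starts after Strength Express ends, so nothing later overlaps Strength Express either.
Yoga Advanced starts after Cardio 45 ends, so nothing later overlaps Cardio 45 either.
Boxing Bootcamp starts after Yoga Advanced ends, so nothing later overlaps Yoga Advanced either.
Cardio Fusion starts after Boxing Bootcamp ends.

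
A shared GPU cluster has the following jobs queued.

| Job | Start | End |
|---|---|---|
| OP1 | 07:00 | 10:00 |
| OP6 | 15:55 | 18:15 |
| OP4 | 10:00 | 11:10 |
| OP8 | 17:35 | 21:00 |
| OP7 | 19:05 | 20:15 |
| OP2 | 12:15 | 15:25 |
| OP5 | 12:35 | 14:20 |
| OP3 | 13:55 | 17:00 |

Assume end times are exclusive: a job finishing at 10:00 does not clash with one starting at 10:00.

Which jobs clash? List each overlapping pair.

OP2 & OP3, OP2 & OP5, OP3 & OP5, OP3 & OP6, OP6 & OP8, OP7 & OP8

Sorted by start: OP1, OP4, OP2, OP5, OP3, OP6, OP8, OP7.
OP4 starts exactly when OP1 ends (back-to-back, no overlap); OP1 is clear from here.
OP2 starts after OP4 ends; OP4 is clear from here.
OP5 starts before OP2 ends → OP2 and OP5 overlap.
OP3 starts before OP2 ends → OP2 and OP3 overlap.
OP6 starts after OP2 ends; OP2 is clear from here.
OP3 starts before OP5 ends → OP5 and OP3 overlap.
OP6 starts after OP5 ends; OP5 is clear from here.
OP6 starts before OP3 ends → OP3 and OP6 overlap.
OP8 starts after OP3 ends; OP3 is clear from here.
OP8 starts before OP6 ends → OP6 and OP8 overlap.
OP7 starts after OP6 ends.
OP7 starts before OP8 ends → OP8 and OP7 overlap.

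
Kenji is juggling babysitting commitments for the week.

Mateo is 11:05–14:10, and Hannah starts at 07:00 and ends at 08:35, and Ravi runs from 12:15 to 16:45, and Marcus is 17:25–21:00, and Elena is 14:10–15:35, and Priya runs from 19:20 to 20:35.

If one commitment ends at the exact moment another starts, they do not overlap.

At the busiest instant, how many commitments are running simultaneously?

Sweep the timeline, counting +1 at each start and −1 at each end (ends before starts at a tie):
07:00 start Hannah → 1
08:35 end Hannah → 0
11:05 start Mateo → 1
12:15 start Ravi → 2
14:10 end Mateo → 1
14:10 start Elena → 2
15:35 end Elena → 1
16:45 end Ravi → 0
17:25 start Marcus → 1
19:20 start Priya → 2
20:35 end Priya → 1
21:00 end Marcus → 0
Peak is 2, at 12:15 (Mateo, Ravi).

2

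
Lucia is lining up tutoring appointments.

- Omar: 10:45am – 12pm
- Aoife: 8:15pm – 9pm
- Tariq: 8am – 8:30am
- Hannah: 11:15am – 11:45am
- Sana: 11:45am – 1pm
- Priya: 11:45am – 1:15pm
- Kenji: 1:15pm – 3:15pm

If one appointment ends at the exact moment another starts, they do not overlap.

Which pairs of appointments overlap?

Two intervals overlap when each starts before the other ends.
Sorted by start: Tariq, Omar, Hannah, Priya, Sana, Kenji, Aoife.
Omar starts after Tariq ends, so Tariq has no further overlaps.
Hannah starts before Omar ends → Omar and Hannah overlap.
Priya starts before Omar ends → Omar and Priya overlap.
Sana starts before Omar ends → Omar and Sana overlap.
Kenji starts after Omar ends, so Omar has no further overlaps.
Priya starts exactly when Hannah ends (back-to-back, no overlap), so Hannah has no further overlaps.
Sana starts before Priya ends → Priya and Sana overlap.
Kenji starts exactly when Priya ends (back-to-back, no overlap), so Priya has no further overlaps.
Kenji starts after Sana ends, so Sana has no further overlaps.
Aoife starts after Kenji ends.

Hannah & Omar, Omar & Priya, Omar & Sana, Priya & Sana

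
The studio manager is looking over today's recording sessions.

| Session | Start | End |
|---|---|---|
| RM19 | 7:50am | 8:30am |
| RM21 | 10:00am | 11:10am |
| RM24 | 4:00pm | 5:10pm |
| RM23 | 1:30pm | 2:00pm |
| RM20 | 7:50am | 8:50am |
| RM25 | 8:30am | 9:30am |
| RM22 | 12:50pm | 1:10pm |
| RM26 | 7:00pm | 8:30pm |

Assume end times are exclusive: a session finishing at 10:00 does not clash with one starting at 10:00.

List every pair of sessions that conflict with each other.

RM19 & RM20, RM20 & RM25

Sorted by start: RM19, RM20, RM25, RM21, RM22, RM23, RM24, RM26.
RM20 starts before RM19 ends → RM19 and RM20 overlap.
RM25 starts exactly when RM19 ends (back-to-back, no overlap), so nothing later overlaps RM19 either.
RM25 starts before RM20 ends → RM20 and RM25 overlap.
RM21 starts after RM20 ends, so nothing later overlaps RM20 either.
RM21 starts after RM25 ends, so nothing later overlaps RM25 either.
RM22 starts after RM21 ends, so nothing later overlaps RM21 either.
RM23 starts after RM22 ends, so nothing later overlaps RM22 either.
RM24 starts after RM23 ends, so nothing later overlaps RM23 either.
RM26 starts after RM24 ends.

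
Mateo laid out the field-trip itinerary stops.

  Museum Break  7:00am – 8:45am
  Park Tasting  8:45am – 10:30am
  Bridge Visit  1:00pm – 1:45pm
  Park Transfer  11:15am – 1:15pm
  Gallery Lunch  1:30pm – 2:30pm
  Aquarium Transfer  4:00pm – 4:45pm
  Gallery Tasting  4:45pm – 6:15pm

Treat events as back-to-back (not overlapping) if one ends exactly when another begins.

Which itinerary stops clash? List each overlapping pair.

Bridge Visit & Gallery Lunch, Bridge Visit & Park Transfer

Two intervals overlap when each starts before the other ends.
Sorted by start: Museum Break, Park Tasting, Park Transfer, Bridge Visit, Gallery Lunch, Aquarium Transfer, Gallery Tasting.
Park Tasting starts exactly when Museum Break ends (back-to-back, no overlap), so nothing later overlaps Museum Break either.
Park Transfer starts after Park Tasting ends, so nothing later overlaps Park Tasting either.
Bridge Visit starts before Park Transfer ends → Park Transfer and Bridge Visit overlap.
Gallery Lunch starts after Park Transfer ends, so nothing later overlaps Park Transfer either.
Gallery Lunch starts before Bridge Visit ends → Bridge Visit and Gallery Lunch overlap.
Aquarium Transfer starts after Bridge Visit ends, so nothing later overlaps Bridge Visit either.
Aquarium Transfer starts after Gallery Lunch ends, so nothing later overlaps Gallery Lunch either.
Gallery Tasting starts exactly when Aquarium Transfer ends (back-to-back, no overlap).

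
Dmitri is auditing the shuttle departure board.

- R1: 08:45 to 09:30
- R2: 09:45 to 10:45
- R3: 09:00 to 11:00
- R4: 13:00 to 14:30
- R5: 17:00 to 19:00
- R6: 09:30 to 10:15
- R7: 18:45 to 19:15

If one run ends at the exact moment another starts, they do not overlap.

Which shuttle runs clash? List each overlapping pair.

Two intervals overlap when each starts before the other ends.
Sorted by start: R1, R3, R6, R2, R4, R5, R7.
R3 starts before R1 ends → R1 and R3 overlap.
R6 starts exactly when R1 ends (back-to-back, no overlap) — done with R1.
R6 starts before R3 ends → R3 and R6 overlap.
R2 starts before R3 ends → R3 and R2 overlap.
R4 starts after R3 ends — done with R3.
R2 starts before R6 ends → R6 and R2 overlap.
R4 starts after R6 ends — done with R6.
R4 starts after R2 ends — done with R2.
R5 starts after R4 ends — done with R4.
R7 starts before R5 ends → R5 and R7 overlap.

R1 & R3, R2 & R3, R2 & R6, R3 & R6, R5 & R7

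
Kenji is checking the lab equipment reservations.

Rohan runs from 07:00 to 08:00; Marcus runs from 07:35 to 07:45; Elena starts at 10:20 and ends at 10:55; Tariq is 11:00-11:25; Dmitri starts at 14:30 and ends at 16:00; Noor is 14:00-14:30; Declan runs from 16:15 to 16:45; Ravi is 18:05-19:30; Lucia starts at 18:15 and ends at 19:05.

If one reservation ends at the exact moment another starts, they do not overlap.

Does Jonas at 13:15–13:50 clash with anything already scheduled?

Rohan: ends 08:00 at or before Jonas starts 13:15 → clear.
Marcus: ends 07:45 at or before Jonas starts 13:15 → clear.
Elena: ends 10:55 at or before Jonas starts 13:15 → clear.
Tariq: ends 11:25 at or before Jonas starts 13:15 → clear.
Noor: starts 14:00 at or after Jonas ends 13:50 → clear.
Dmitri: starts 14:30 at or after Jonas ends 13:50 → clear.
Declan: starts 16:15 at or after Jonas ends 13:50 → clear.
Ravi: starts 18:05 at or after Jonas ends 13:50 → clear.
Lucia: starts 18:15 at or after Jonas ends 13:50 → clear.

No — it doesn't clash with anything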